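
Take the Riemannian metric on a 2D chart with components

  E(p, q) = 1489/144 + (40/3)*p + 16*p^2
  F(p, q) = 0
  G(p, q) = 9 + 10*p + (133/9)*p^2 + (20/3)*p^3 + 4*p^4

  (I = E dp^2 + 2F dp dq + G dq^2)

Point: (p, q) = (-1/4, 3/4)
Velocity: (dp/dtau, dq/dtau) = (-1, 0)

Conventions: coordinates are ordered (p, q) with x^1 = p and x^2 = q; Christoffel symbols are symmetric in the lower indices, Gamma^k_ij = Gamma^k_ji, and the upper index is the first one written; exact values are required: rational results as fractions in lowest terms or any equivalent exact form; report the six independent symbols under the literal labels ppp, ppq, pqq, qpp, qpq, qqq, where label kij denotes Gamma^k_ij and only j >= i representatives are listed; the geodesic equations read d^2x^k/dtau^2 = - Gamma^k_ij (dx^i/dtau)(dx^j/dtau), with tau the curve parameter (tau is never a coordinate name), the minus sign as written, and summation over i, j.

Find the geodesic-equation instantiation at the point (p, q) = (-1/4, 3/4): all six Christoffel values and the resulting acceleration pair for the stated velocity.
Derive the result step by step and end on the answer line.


E = 1153/144, F = 0, G = 4225/576 at the point
E_p = 16/3, E_q = 0, F_p = 0, F_q = 0, G_p = 65/18, G_q = 0
EG - F^2 = 4871425/82944;  g^inv = (82944/4871425) * [[4225/576, 0], [0, 1153/144]]
first-kind symbols [ij,l] = (1/2)(d_i g_jl + d_j g_il - d_l g_ij): [pp,p] = E_p/2 = 8/3, [pp,q] = F_p - E_q/2 = 0, [pq,p] = E_q/2 = 0, [pq,q] = G_p/2 = 65/36, [qq,p] = F_q - G_p/2 = -65/36, [qq,q] = G_q/2 = 0
Gamma^p_ij = (G*[ij,p] - F*[ij,q])/(EG - F^2), Gamma^q_ij = (E*[ij,q] - F*[ij,p])/(EG - F^2)
Gamma_ppp = 384/1153, Gamma_ppq = 0, Gamma_pqq = -260/1153, Gamma_qpp = 0, Gamma_qpq = 16/65, Gamma_qqq = 0
d^2p/dtau^2 = -(Gamma_ppp*(-1)^2 + 2*Gamma_ppq*(-1)*(0) + Gamma_pqq*(0)^2) = -384/1153
d^2q/dtau^2 = -(Gamma_qpp*(-1)^2 + 2*Gamma_qpq*(-1)*(0) + Gamma_qqq*(0)^2) = 0

Answer: Gamma_ppp = 384/1153, Gamma_ppq = 0, Gamma_pqq = -260/1153, Gamma_qpp = 0, Gamma_qpq = 16/65, Gamma_qqq = 0; accelerations (d^2p/dtau^2, d^2q/dtau^2) = (-384/1153, 0)


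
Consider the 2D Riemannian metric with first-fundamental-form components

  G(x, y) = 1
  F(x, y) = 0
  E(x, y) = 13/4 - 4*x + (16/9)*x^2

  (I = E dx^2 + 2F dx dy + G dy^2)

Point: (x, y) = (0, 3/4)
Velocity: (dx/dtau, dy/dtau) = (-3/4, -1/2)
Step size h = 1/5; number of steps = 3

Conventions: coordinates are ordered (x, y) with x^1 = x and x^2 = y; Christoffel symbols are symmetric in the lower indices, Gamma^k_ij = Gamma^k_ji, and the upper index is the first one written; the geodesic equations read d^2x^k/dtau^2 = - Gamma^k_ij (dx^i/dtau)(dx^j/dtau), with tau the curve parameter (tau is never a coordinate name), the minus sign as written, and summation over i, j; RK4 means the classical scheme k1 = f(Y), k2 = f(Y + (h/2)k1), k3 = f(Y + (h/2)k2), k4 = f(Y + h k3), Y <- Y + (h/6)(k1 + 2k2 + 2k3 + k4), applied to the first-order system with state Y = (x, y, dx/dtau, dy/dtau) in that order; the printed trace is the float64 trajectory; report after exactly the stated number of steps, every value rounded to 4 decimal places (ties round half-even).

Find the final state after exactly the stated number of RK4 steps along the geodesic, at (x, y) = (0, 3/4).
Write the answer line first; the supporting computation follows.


Answer: x = -0.3994, y = 0.4500, dx/dtau = -0.5969, dy/dtau = -0.5000

f(Y) = (dx/dtau, dy/dtau, -Gamma^x_ij Y'^i Y'^j, -Gamma^y_ij Y'^i Y'^j) with the Gammas evaluated at the stage position; h = 0.200000; intermediate values shown to 6 dp
step 0: x = 0.0000, y = 0.7500, dx/dtau = -0.7500, dy/dtau = -0.5000
step 1:
  k1: at (x, y) = (0.000000, 0.750000), (dx/dtau, dy/dtau) = (-0.750000, -0.500000); Gamma_xxx = -0.615385, Gamma_xxy = 0.000000, Gamma_xyy = 0.000000, Gamma_yxx = 0.000000, Gamma_yxy = 0.000000, Gamma_yyy = 0.000000; k1 = (-0.750000, -0.500000, 0.346154, 0.000000)
  k2: at (x, y) = (-0.075000, 0.700000), (dx/dtau, dy/dtau) = (-0.715385, -0.500000); Gamma_xxx = -0.599251, Gamma_xxy = 0.000000, Gamma_xyy = 0.000000, Gamma_yxx = 0.000000, Gamma_yxy = 0.000000, Gamma_yyy = 0.000000; k2 = (-0.715385, -0.500000, 0.306682, 0.000000)
  k3: at (x, y) = (-0.071538, 0.700000), (dx/dtau, dy/dtau) = (-0.719332, -0.500000); Gamma_xxx = -0.600008, Gamma_xxy = 0.000000, Gamma_xyy = 0.000000, Gamma_yxx = 0.000000, Gamma_yxy = 0.000000, Gamma_yyy = 0.000000; k3 = (-0.719332, -0.500000, 0.310467, 0.000000)
  k4: at (x, y) = (-0.143866, 0.650000), (dx/dtau, dy/dtau) = (-0.687907, -0.500000); Gamma_xxx = -0.584052, Gamma_xxy = 0.000000, Gamma_xyy = 0.000000, Gamma_yxx = 0.000000, Gamma_yxy = 0.000000, Gamma_yyy = 0.000000; k4 = (-0.687907, -0.500000, 0.276383, 0.000000)
  Y <- Y + (h/6)(k1 + 2k2 + 2k3 + k4): x = -0.1436, y = 0.6500, dx/dtau = -0.6881, dy/dtau = -0.5000
step 2:
  k1: at (x, y) = (-0.143578, 0.650000), (dx/dtau, dy/dtau) = (-0.688106, -0.500000); Gamma_xxx = -0.584116, Gamma_xxy = 0.000000, Gamma_xyy = 0.000000, Gamma_yxx = 0.000000, Gamma_yxy = 0.000000, Gamma_yyy = 0.000000; k1 = (-0.688106, -0.500000, 0.276573, 0.000000)
  k2: at (x, y) = (-0.212389, 0.600000), (dx/dtau, dy/dtau) = (-0.660448, -0.500000); Gamma_xxx = -0.568833, Gamma_xxy = 0.000000, Gamma_xyy = 0.000000, Gamma_yxx = 0.000000, Gamma_yxy = 0.000000, Gamma_yyy = 0.000000; k2 = (-0.660448, -0.500000, 0.248120, 0.000000)
  k3: at (x, y) = (-0.209623, 0.600000), (dx/dtau, dy/dtau) = (-0.663293, -0.500000); Gamma_xxx = -0.569447, Gamma_xxy = 0.000000, Gamma_xyy = 0.000000, Gamma_yxx = 0.000000, Gamma_yxy = 0.000000, Gamma_yyy = 0.000000; k3 = (-0.663293, -0.500000, 0.250533, 0.000000)
  k4: at (x, y) = (-0.276237, 0.550000), (dx/dtau, dy/dtau) = (-0.637999, -0.500000); Gamma_xxx = -0.554733, Gamma_xxy = 0.000000, Gamma_xyy = 0.000000, Gamma_yxx = 0.000000, Gamma_yxy = 0.000000, Gamma_yyy = 0.000000; k4 = (-0.637999, -0.500000, 0.225800, 0.000000)
  Y <- Y + (h/6)(k1 + 2k2 + 2k3 + k4): x = -0.2760, y = 0.5500, dx/dtau = -0.6381, dy/dtau = -0.5000
step 3:
  k1: at (x, y) = (-0.276031, 0.550000), (dx/dtau, dy/dtau) = (-0.638116, -0.500000); Gamma_xxx = -0.554779, Gamma_xxy = 0.000000, Gamma_xyy = 0.000000, Gamma_yxx = 0.000000, Gamma_yxy = 0.000000, Gamma_yyy = 0.000000; k1 = (-0.638116, -0.500000, 0.225902, 0.000000)
  k2: at (x, y) = (-0.339843, 0.500000), (dx/dtau, dy/dtau) = (-0.615526, -0.500000); Gamma_xxx = -0.540879, Gamma_xxy = 0.000000, Gamma_xyy = 0.000000, Gamma_yxx = 0.000000, Gamma_yxy = 0.000000, Gamma_yyy = 0.000000; k2 = (-0.615526, -0.500000, 0.204924, 0.000000)
  k3: at (x, y) = (-0.337584, 0.500000), (dx/dtau, dy/dtau) = (-0.617624, -0.500000); Gamma_xxx = -0.541367, Gamma_xxy = 0.000000, Gamma_xyy = 0.000000, Gamma_yxx = 0.000000, Gamma_yxy = 0.000000, Gamma_yyy = 0.000000; k3 = (-0.617624, -0.500000, 0.206509, 0.000000)
  k4: at (x, y) = (-0.399556, 0.450000), (dx/dtau, dy/dtau) = (-0.596814, -0.500000); Gamma_xxx = -0.528118, Gamma_xxy = 0.000000, Gamma_xyy = 0.000000, Gamma_yxx = 0.000000, Gamma_yxy = 0.000000, Gamma_yyy = 0.000000; k4 = (-0.596814, -0.500000, 0.188109, 0.000000)
  Y <- Y + (h/6)(k1 + 2k2 + 2k3 + k4): x = -0.3994, y = 0.4500, dx/dtau = -0.5969, dy/dtau = -0.5000


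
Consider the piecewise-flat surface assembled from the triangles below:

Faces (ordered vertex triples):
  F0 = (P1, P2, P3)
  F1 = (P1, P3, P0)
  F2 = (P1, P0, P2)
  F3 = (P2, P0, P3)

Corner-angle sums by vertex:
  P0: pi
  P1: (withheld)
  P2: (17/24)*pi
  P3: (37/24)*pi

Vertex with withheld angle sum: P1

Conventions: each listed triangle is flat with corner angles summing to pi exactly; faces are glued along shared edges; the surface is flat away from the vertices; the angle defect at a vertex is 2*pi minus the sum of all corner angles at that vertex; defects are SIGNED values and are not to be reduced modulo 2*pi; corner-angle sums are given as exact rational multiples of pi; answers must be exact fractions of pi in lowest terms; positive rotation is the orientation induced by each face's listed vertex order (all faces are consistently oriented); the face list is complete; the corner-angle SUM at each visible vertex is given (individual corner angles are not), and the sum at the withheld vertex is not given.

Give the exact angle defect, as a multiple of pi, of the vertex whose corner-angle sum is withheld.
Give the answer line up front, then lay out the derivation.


Answer: defect(P1) = (5/4)*pi

V = 4, E = 6, F = 4; chi = V - E + F = 2
Gauss-Bonnet: total defect = 2*pi*chi = 4*pi; visible defects sum to (11/4)*pi


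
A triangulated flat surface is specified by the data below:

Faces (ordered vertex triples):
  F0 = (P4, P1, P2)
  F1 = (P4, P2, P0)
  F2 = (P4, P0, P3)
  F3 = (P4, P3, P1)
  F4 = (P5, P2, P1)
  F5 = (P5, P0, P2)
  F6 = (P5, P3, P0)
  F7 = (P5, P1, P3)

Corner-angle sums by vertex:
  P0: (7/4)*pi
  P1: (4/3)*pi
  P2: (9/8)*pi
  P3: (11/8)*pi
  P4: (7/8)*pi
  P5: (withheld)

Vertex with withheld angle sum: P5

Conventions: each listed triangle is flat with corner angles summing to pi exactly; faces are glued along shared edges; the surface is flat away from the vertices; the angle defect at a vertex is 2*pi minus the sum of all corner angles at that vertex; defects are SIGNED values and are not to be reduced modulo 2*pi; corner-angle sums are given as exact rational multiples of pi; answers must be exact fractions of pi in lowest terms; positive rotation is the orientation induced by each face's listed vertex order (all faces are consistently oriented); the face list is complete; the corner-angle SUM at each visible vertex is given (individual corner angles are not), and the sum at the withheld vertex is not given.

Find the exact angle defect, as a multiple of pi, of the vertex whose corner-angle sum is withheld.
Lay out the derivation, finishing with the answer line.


V = 6, E = 12, F = 8; chi = V - E + F = 2
Gauss-Bonnet: total defect = 2*pi*chi = 4*pi; visible defects sum to (85/24)*pi

Answer: defect(P5) = (11/24)*pi


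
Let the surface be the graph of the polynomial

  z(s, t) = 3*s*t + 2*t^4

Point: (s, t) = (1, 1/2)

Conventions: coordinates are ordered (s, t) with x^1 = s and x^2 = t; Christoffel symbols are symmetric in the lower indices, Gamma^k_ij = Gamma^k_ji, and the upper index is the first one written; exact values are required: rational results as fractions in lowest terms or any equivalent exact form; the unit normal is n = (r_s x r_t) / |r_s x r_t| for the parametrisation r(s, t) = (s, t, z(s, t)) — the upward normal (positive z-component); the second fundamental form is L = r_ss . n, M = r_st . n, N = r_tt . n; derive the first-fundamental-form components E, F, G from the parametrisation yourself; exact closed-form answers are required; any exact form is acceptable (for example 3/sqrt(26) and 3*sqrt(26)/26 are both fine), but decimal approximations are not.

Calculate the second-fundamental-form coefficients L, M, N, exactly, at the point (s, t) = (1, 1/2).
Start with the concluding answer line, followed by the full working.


Answer: L = 0, M = 6*sqrt(77)/77, N = 12*sqrt(77)/77

z_s = 3/2, z_t = 4, z_ss = 0, z_st = 3, z_tt = 6
E = 13/4, F = 6, G = 17; answer radicand W^2 = 77/4
unnormalised second-form numerators: l = 0, m = 3, n = 6; L = l/sqrt(77/4), and similarly M = m/sqrt(W^2), N = n/sqrt(W^2)


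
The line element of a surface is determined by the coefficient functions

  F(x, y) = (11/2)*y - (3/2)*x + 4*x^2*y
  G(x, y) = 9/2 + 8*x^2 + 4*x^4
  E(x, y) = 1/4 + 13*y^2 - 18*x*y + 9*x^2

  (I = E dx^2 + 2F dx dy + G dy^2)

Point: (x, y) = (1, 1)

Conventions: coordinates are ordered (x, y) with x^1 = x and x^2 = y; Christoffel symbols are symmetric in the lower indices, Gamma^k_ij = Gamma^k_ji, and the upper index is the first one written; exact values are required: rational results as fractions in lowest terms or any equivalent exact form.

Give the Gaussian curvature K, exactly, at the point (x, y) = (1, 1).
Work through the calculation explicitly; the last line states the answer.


E = 17/4, F = 8, G = 33/2, EG - F^2 = 49/8 at the point
E_x = 0, E_y = 8, F_x = 13/2, F_y = 19/2, G_x = 32, G_y = 0
E_yy = 26, F_xy = 8, G_xx = 64
Compute both Brioschi determinants and normalise by (EG - F^2)^2.
M1 = [[-E_yy/2 + F_xy - G_xx/2, E_x/2, F_x - E_y/2], [F_y - G_x/2, E, F], [G_y/2, F, G]] = [[-37, 0, 5/2], [-13/2, 17/4, 8], [0, 8, 33/2]]; det M1 = -2853/8
M2 = [[0, E_y/2, G_x/2], [E_y/2, E, F], [G_x/2, F, G]] = [[0, 4, 16], [4, 17/4, 8], [16, 8, 33/2]]; det M2 = -328
det M1 - det M2 = -229/8; K = -229/8 / (49/8)^2 = -1832/2401

Answer: K = -1832/2401


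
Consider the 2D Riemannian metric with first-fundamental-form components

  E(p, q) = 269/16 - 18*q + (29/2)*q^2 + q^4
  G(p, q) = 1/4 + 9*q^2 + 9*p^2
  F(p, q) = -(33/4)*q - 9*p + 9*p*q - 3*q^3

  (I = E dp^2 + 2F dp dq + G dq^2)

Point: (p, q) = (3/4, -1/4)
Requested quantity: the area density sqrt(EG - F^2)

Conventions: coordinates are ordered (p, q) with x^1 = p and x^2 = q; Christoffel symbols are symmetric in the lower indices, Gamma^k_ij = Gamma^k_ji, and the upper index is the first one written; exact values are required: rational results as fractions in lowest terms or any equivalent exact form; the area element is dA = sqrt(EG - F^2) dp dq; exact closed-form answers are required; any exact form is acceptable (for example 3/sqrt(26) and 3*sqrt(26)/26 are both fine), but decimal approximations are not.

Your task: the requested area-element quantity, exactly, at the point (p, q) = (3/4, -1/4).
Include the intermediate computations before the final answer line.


E = 5689/256, F = -405/64, G = 47/8; EG - F^2 = 370741/4096

Answer: sqrt(EG - F^2) = sqrt(370741)/64


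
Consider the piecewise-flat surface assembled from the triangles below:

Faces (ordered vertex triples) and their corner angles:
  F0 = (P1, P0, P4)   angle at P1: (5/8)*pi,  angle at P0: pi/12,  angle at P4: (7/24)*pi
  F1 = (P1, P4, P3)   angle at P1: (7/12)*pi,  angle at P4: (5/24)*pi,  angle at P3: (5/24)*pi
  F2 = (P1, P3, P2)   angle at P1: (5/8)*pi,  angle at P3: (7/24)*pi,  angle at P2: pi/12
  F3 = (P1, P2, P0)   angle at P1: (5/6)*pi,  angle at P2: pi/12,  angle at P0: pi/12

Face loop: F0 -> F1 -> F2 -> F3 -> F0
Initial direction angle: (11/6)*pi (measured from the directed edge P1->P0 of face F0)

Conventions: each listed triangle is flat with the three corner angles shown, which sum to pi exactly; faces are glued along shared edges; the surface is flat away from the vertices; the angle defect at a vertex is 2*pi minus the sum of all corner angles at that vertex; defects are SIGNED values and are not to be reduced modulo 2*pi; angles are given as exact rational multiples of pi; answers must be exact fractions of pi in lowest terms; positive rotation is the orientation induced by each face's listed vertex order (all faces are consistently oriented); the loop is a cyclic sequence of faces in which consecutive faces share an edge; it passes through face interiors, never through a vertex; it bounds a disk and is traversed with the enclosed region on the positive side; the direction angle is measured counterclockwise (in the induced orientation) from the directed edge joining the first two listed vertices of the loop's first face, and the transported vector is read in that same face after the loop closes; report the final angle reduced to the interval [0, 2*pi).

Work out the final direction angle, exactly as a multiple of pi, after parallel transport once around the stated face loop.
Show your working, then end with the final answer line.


enclosed vertex P1: corner angles sum to (8/3)*pi, defect = 2*pi - (8/3)*pi = (-2/3)*pi
by Gauss-Bonnet the loop rotates the vector by the enclosed defect sum (positive orientation, mod 2*pi)
final angle = (11/6)*pi - (2/3)*pi = (7/6)*pi (mod 2*pi)

Answer: final direction angle = (7/6)*pi


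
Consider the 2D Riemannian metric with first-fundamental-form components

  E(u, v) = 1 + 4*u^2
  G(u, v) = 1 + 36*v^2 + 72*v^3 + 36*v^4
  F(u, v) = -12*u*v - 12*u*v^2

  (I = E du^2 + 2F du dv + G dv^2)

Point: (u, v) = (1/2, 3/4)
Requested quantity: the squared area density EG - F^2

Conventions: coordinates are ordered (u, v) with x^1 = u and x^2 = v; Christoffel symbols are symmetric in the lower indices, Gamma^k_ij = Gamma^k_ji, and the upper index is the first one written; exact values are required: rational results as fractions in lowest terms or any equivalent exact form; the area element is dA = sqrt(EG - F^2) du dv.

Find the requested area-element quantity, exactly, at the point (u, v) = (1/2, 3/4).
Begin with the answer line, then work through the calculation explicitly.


Answer: EG - F^2 = 4097/64

E = 2, F = -63/8, G = 4033/64; EG - F^2 = 4097/64


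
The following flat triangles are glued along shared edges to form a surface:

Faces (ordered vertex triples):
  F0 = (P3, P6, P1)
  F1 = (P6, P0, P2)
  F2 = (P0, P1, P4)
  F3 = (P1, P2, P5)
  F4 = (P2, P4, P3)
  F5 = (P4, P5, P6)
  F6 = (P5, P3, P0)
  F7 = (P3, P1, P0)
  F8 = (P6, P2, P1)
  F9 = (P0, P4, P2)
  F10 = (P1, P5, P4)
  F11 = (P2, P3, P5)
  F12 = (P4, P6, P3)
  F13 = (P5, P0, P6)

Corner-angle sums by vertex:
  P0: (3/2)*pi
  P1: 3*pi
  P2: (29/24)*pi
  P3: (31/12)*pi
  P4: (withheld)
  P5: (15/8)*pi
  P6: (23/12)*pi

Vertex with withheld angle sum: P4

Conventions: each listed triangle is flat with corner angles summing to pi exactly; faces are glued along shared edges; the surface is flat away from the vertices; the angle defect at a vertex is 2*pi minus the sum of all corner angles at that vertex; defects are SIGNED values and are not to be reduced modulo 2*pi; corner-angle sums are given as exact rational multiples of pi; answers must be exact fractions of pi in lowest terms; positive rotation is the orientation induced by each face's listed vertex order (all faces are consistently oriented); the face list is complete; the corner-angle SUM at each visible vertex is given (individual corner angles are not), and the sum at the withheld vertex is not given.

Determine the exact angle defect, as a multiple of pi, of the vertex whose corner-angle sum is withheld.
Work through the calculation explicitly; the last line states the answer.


V = 7, E = 21, F = 14; chi = V - E + F = 0
Gauss-Bonnet: total defect = 2*pi*chi = 0; visible defects sum to -pi/12

Answer: defect(P4) = pi/12


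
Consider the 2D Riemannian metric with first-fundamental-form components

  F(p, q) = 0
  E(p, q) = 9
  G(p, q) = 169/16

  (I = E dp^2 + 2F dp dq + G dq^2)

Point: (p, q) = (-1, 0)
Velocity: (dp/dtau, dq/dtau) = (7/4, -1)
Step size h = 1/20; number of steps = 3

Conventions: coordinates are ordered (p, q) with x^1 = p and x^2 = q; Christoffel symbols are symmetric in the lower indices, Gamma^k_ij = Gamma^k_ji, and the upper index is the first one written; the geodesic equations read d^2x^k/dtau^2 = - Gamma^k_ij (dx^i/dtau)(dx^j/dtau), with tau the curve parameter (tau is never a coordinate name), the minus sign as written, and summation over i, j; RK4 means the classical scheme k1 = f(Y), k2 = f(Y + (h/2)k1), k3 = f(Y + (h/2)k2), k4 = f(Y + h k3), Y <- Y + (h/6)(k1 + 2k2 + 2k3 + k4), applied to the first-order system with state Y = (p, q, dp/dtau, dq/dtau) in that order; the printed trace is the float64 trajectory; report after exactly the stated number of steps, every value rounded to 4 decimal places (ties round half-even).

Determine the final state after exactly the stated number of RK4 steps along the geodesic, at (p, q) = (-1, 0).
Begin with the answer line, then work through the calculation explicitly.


Answer: p = -0.7375, q = -0.1500, dp/dtau = 1.7500, dq/dtau = -1.0000

f(Y) = (dp/dtau, dq/dtau, -Gamma^p_ij Y'^i Y'^j, -Gamma^q_ij Y'^i Y'^j) with the Gammas evaluated at the stage position; h = 0.050000; intermediate values shown to 6 dp
step 0: p = -1.0000, q = 0.0000, dp/dtau = 1.7500, dq/dtau = -1.0000
step 1:
  k1: at (p, q) = (-1.000000, 0.000000), (dp/dtau, dq/dtau) = (1.750000, -1.000000); Gamma_ppp = 0.000000, Gamma_ppq = 0.000000, Gamma_pqq = 0.000000, Gamma_qpp = 0.000000, Gamma_qpq = 0.000000, Gamma_qqq = 0.000000; k1 = (1.750000, -1.000000, 0.000000, 0.000000)
  k2: at (p, q) = (-0.956250, -0.025000), (dp/dtau, dq/dtau) = (1.750000, -1.000000); Gamma_ppp = 0.000000, Gamma_ppq = 0.000000, Gamma_pqq = 0.000000, Gamma_qpp = 0.000000, Gamma_qpq = 0.000000, Gamma_qqq = 0.000000; k2 = (1.750000, -1.000000, 0.000000, 0.000000)
  k3: at (p, q) = (-0.956250, -0.025000), (dp/dtau, dq/dtau) = (1.750000, -1.000000); Gamma_ppp = 0.000000, Gamma_ppq = 0.000000, Gamma_pqq = 0.000000, Gamma_qpp = 0.000000, Gamma_qpq = 0.000000, Gamma_qqq = 0.000000; k3 = (1.750000, -1.000000, 0.000000, 0.000000)
  k4: at (p, q) = (-0.912500, -0.050000), (dp/dtau, dq/dtau) = (1.750000, -1.000000); Gamma_ppp = 0.000000, Gamma_ppq = 0.000000, Gamma_pqq = 0.000000, Gamma_qpp = 0.000000, Gamma_qpq = 0.000000, Gamma_qqq = 0.000000; k4 = (1.750000, -1.000000, 0.000000, 0.000000)
  Y <- Y + (h/6)(k1 + 2k2 + 2k3 + k4): p = -0.9125, q = -0.0500, dp/dtau = 1.7500, dq/dtau = -1.0000
step 2:
  k1: at (p, q) = (-0.912500, -0.050000), (dp/dtau, dq/dtau) = (1.750000, -1.000000); Gamma_ppp = 0.000000, Gamma_ppq = 0.000000, Gamma_pqq = 0.000000, Gamma_qpp = 0.000000, Gamma_qpq = 0.000000, Gamma_qqq = 0.000000; k1 = (1.750000, -1.000000, 0.000000, 0.000000)
  k2: at (p, q) = (-0.868750, -0.075000), (dp/dtau, dq/dtau) = (1.750000, -1.000000); Gamma_ppp = 0.000000, Gamma_ppq = 0.000000, Gamma_pqq = 0.000000, Gamma_qpp = 0.000000, Gamma_qpq = 0.000000, Gamma_qqq = 0.000000; k2 = (1.750000, -1.000000, 0.000000, 0.000000)
  k3: at (p, q) = (-0.868750, -0.075000), (dp/dtau, dq/dtau) = (1.750000, -1.000000); Gamma_ppp = 0.000000, Gamma_ppq = 0.000000, Gamma_pqq = 0.000000, Gamma_qpp = 0.000000, Gamma_qpq = 0.000000, Gamma_qqq = 0.000000; k3 = (1.750000, -1.000000, 0.000000, 0.000000)
  k4: at (p, q) = (-0.825000, -0.100000), (dp/dtau, dq/dtau) = (1.750000, -1.000000); Gamma_ppp = 0.000000, Gamma_ppq = 0.000000, Gamma_pqq = 0.000000, Gamma_qpp = 0.000000, Gamma_qpq = 0.000000, Gamma_qqq = 0.000000; k4 = (1.750000, -1.000000, 0.000000, 0.000000)
  Y <- Y + (h/6)(k1 + 2k2 + 2k3 + k4): p = -0.8250, q = -0.1000, dp/dtau = 1.7500, dq/dtau = -1.0000
step 3:
  k1: at (p, q) = (-0.825000, -0.100000), (dp/dtau, dq/dtau) = (1.750000, -1.000000); Gamma_ppp = 0.000000, Gamma_ppq = 0.000000, Gamma_pqq = 0.000000, Gamma_qpp = 0.000000, Gamma_qpq = 0.000000, Gamma_qqq = 0.000000; k1 = (1.750000, -1.000000, 0.000000, 0.000000)
  k2: at (p, q) = (-0.781250, -0.125000), (dp/dtau, dq/dtau) = (1.750000, -1.000000); Gamma_ppp = 0.000000, Gamma_ppq = 0.000000, Gamma_pqq = 0.000000, Gamma_qpp = 0.000000, Gamma_qpq = 0.000000, Gamma_qqq = 0.000000; k2 = (1.750000, -1.000000, 0.000000, 0.000000)
  k3: at (p, q) = (-0.781250, -0.125000), (dp/dtau, dq/dtau) = (1.750000, -1.000000); Gamma_ppp = 0.000000, Gamma_ppq = 0.000000, Gamma_pqq = 0.000000, Gamma_qpp = 0.000000, Gamma_qpq = 0.000000, Gamma_qqq = 0.000000; k3 = (1.750000, -1.000000, 0.000000, 0.000000)
  k4: at (p, q) = (-0.737500, -0.150000), (dp/dtau, dq/dtau) = (1.750000, -1.000000); Gamma_ppp = 0.000000, Gamma_ppq = 0.000000, Gamma_pqq = 0.000000, Gamma_qpp = 0.000000, Gamma_qpq = 0.000000, Gamma_qqq = 0.000000; k4 = (1.750000, -1.000000, 0.000000, 0.000000)
  Y <- Y + (h/6)(k1 + 2k2 + 2k3 + k4): p = -0.7375, q = -0.1500, dp/dtau = 1.7500, dq/dtau = -1.0000


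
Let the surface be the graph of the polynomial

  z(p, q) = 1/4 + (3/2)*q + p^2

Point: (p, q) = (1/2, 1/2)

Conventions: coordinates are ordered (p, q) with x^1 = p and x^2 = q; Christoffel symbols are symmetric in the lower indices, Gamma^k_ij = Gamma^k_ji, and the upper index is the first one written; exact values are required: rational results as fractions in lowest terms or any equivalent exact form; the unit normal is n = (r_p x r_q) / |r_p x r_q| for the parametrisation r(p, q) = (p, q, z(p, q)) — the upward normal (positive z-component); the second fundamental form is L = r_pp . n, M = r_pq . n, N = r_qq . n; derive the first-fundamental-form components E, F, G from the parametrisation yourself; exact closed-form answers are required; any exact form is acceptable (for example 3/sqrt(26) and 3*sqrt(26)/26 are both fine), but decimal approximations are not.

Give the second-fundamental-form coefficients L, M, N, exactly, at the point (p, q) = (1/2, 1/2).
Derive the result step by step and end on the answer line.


z_p = 1, z_q = 3/2, z_pp = 2, z_pq = 0, z_qq = 0
E = 2, F = 3/2, G = 13/4; answer radicand W^2 = 17/4
unnormalised second-form numerators: l = 2, m = 0, n = 0; L = l/sqrt(17/4), and similarly M = m/sqrt(W^2), N = n/sqrt(W^2)

Answer: L = 4*sqrt(17)/17, M = 0, N = 0


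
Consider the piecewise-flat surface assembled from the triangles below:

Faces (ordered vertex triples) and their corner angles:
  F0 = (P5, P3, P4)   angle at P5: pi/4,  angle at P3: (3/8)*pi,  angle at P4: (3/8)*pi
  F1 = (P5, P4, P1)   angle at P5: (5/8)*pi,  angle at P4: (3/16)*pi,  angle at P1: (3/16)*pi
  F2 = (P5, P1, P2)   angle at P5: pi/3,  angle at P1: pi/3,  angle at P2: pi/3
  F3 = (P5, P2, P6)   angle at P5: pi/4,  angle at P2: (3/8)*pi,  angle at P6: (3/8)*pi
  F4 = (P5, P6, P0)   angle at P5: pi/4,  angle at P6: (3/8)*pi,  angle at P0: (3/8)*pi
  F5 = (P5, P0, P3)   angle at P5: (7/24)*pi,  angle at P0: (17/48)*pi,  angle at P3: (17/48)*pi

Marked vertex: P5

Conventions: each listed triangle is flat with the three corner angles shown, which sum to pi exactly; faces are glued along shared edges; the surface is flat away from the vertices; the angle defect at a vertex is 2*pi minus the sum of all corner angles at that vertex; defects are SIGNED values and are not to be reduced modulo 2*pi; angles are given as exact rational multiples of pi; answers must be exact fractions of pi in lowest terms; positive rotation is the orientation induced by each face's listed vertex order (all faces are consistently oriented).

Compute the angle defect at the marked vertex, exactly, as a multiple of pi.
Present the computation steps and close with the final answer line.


Sum of corner angles at P5: 2*pi
defect = 2*pi - 2*pi

Answer: defect(P5) = 0


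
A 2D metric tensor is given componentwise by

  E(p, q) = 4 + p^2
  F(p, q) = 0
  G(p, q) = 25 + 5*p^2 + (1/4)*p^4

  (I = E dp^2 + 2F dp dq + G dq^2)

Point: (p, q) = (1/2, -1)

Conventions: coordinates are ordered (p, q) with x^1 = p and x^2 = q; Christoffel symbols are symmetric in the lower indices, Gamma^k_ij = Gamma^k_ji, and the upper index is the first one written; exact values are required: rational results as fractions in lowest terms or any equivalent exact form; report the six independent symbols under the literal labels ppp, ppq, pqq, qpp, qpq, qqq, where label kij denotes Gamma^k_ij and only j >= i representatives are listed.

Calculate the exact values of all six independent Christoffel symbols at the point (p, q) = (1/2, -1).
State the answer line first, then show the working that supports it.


Answer: Gamma_ppp = 2/17, Gamma_ppq = 0, Gamma_pqq = -41/68, Gamma_qpp = 0, Gamma_qpq = 4/41, Gamma_qqq = 0

E = 17/4, F = 0, G = 1681/64 at the point
E_p = 1, E_q = 0, F_p = 0, F_q = 0, G_p = 41/8, G_q = 0
EG - F^2 = 28577/256;  g^inv = (256/28577) * [[1681/64, 0], [0, 17/4]]
first-kind symbols [ij,l] = (1/2)(d_i g_jl + d_j g_il - d_l g_ij): [pp,p] = E_p/2 = 1/2, [pp,q] = F_p - E_q/2 = 0, [pq,p] = E_q/2 = 0, [pq,q] = G_p/2 = 41/16, [qq,p] = F_q - G_p/2 = -41/16, [qq,q] = G_q/2 = 0
Gamma^p_ij = (G*[ij,p] - F*[ij,q])/(EG - F^2), Gamma^q_ij = (E*[ij,q] - F*[ij,p])/(EG - F^2)


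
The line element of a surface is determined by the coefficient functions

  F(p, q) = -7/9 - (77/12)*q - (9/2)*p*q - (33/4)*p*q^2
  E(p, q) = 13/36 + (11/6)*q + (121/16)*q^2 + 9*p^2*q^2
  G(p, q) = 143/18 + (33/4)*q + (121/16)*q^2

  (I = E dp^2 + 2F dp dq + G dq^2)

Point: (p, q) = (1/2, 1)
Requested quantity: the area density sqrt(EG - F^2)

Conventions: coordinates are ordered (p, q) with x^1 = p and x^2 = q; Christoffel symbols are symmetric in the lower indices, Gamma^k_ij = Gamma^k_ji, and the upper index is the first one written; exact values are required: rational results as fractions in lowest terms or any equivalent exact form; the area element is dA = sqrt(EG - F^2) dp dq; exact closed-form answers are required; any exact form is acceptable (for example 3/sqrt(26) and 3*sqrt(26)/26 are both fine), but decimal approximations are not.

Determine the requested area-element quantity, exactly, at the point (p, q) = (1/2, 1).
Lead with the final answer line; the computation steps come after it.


Answer: sqrt(EG - F^2) = sqrt(232977)/48

E = 1729/144, F = -977/72, G = 3421/144; EG - F^2 = 77659/768


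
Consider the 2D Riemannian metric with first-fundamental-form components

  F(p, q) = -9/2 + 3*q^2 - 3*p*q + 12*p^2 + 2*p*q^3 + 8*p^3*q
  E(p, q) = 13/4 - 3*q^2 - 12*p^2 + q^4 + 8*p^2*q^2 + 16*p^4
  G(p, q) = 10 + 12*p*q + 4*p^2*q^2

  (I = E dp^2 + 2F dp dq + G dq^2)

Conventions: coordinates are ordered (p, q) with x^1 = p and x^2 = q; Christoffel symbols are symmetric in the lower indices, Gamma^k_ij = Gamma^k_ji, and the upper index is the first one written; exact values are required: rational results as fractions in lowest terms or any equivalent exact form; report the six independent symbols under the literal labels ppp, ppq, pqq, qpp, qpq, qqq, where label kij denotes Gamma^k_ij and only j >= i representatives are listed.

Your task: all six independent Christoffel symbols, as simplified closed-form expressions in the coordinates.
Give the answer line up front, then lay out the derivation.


Answer: Gamma_ppp = (128*p^3 + 32*p*q^2 - 48*p)/(64*p^4 + 48*p^2*q^2 - 48*p^2 + 48*p*q + 4*q^4 - 12*q^2 + 49), Gamma_ppq = (32*p^2*q + 8*q^3 - 12*q)/(64*p^4 + 48*p^2*q^2 - 48*p^2 + 48*p*q + 4*q^4 - 12*q^2 + 49), Gamma_pqq = (32*p^3 + 8*p*q^2 - 12*p)/(64*p^4 + 48*p^2*q^2 - 48*p^2 + 48*p*q + 4*q^4 - 12*q^2 + 49), Gamma_qpp = (64*p^2*q + 96*p)/(64*p^4 + 48*p^2*q^2 - 48*p^2 + 48*p*q + 4*q^4 - 12*q^2 + 49), Gamma_qpq = (16*p*q^2 + 24*q)/(64*p^4 + 48*p^2*q^2 - 48*p^2 + 48*p*q + 4*q^4 - 12*q^2 + 49), Gamma_qqq = (16*p^2*q + 24*p)/(64*p^4 + 48*p^2*q^2 - 48*p^2 + 48*p*q + 4*q^4 - 12*q^2 + 49)

E = 13/4 - 3*q^2 - 12*p^2 + q^4 + 8*p^2*q^2 + 16*p^4; F = -9/2 + 3*q^2 - 3*p*q + 12*p^2 + 2*p*q^3 + 8*p^3*q; G = 10 + 12*p*q + 4*p^2*q^2
Gamma^k_ij = (1/2) g^{kl} (d_i g_jl + d_j g_il - d_l g_ij), with g^inv = (1/(EG-F^2)) [[G, -F], [-F, E]]
first partials: E_p = -24*p + 16*p*q^2 + 64*p^3, E_q = -6*q + 4*q^3 + 16*p^2*q, F_p = -3*q + 24*p + 2*q^3 + 24*p^2*q, F_q = 6*q - 3*p + 6*p*q^2 + 8*p^3, G_p = 12*q + 8*p*q^2, G_q = 12*p + 8*p^2*q
D = EG - F^2 = 49/4 - 3*q^2 + 12*p*q - 12*p^2 + q^4 + 12*p^2*q^2 + 16*p^4
expanded: Gamma^p_pp = (G E_p - 2F F_p + F E_q)/(2D), Gamma^p_pq = (G E_q - F G_p)/(2D), Gamma^p_qq = (2G F_q - G G_p - F G_q)/(2D), Gamma^q_pp = (2E F_p - E E_q - F E_p)/(2D), Gamma^q_pq = (E G_p - F E_q)/(2D), Gamma^q_qq = (E G_q - 2F F_q + F G_p)/(2D); substitute and cancel common factors


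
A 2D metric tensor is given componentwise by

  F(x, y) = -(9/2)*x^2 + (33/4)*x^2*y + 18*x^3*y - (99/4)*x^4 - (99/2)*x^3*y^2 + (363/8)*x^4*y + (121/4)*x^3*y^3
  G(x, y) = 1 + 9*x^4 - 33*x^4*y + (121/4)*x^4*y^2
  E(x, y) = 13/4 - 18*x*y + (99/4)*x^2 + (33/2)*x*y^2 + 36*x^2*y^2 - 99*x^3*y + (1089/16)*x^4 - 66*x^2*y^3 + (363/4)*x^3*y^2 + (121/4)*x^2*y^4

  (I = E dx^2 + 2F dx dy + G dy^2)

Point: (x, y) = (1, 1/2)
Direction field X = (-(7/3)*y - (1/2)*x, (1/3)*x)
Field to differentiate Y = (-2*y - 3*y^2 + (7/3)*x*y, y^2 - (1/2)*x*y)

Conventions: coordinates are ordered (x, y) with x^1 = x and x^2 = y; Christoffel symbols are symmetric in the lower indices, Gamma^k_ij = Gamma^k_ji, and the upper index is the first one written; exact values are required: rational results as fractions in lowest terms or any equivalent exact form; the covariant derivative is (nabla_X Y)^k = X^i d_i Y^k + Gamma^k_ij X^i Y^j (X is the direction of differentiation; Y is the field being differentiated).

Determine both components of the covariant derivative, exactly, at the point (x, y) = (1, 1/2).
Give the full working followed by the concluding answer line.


E = 4289/64, F = -65/32, G = 17/16 at the point
E_x = 7735/32, E_y = -65/8, F_x = -249/32, F_y = 717/16, G_x = 1/4, G_y = -11/4
EG - F^2 = 4293/64;  g^inv = (64/4293) * [[17/16, 65/32], [65/32, 4289/64]]
first-kind symbols [ij,l] = (1/2)(d_i g_jl + d_j g_il - d_l g_ij): [xx,x] = E_x/2 = 7735/64, [xx,y] = F_x - E_y/2 = -119/32, [xy,x] = E_y/2 = -65/16, [xy,y] = G_x/2 = 1/8, [yy,x] = F_y - G_x/2 = 715/16, [yy,y] = G_y/2 = -11/8
Gamma^x_ij = (G*[ij,x] - F*[ij,y])/(EG - F^2), Gamma^y_ij = (E*[ij,y] - F*[ij,x])/(EG - F^2)
Gamma_xxx = 7735/4293, Gamma_xxy = -260/4293, Gamma_xyy = 2860/4293, Gamma_yxx = -238/4293, Gamma_yxy = 8/4293, Gamma_yyy = -88/4293
X = (-5/3, 1/3), Y = (-7/12, 0) at the point

Answer: (nabla_X Y)^x = -165341/154548, (nabla_X Y)^y = 81767/154548


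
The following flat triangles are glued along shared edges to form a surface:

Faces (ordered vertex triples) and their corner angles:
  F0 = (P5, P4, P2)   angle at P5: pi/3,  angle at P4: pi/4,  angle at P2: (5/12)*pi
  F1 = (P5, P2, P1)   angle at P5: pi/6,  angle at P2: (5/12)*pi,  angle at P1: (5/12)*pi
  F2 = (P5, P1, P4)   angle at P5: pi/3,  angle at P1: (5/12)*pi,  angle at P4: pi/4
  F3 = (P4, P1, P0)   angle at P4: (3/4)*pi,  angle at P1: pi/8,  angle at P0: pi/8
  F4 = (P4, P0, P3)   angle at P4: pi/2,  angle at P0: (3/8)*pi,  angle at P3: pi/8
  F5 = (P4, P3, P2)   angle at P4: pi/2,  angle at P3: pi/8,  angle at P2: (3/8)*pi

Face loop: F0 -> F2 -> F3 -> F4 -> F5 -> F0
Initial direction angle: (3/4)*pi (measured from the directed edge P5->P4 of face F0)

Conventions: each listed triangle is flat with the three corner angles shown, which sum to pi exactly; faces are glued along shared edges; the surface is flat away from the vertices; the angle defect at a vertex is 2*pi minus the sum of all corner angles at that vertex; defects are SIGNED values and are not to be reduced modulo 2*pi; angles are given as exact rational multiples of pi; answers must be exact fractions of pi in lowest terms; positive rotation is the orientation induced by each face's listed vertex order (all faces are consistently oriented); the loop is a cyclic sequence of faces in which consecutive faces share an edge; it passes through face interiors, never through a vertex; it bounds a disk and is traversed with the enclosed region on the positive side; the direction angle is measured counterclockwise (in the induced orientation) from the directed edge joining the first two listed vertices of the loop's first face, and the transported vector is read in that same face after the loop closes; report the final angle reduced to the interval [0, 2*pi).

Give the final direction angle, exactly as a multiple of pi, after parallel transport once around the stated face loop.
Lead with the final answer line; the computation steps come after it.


Answer: final direction angle = pi/2

enclosed vertex P4: corner angles sum to (9/4)*pi, defect = 2*pi - (9/4)*pi = -pi/4
holonomy = initial angle + sum of enclosed defects (mod 2*pi), positive in the induced orientation
final angle = (3/4)*pi - pi/4 = pi/2 (mod 2*pi)


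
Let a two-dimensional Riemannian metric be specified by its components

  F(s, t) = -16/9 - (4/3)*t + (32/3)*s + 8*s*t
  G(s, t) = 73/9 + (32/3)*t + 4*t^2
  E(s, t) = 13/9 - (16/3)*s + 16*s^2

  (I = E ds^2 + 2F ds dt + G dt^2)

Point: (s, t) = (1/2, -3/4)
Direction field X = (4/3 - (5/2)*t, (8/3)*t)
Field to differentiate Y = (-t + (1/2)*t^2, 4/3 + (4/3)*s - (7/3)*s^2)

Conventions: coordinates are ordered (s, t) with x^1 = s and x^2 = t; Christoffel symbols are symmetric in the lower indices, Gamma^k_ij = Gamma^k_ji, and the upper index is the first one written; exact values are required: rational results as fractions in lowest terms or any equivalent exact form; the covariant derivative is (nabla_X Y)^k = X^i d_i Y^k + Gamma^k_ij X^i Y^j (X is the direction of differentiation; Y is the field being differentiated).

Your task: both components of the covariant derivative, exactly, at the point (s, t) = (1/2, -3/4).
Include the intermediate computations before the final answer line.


E = 25/9, F = 14/9, G = 85/36 at the point
E_s = 32/3, E_t = 0, F_s = 14/3, F_t = 8/3, G_s = 0, G_t = 14/3
EG - F^2 = 149/36;  g^inv = (36/149) * [[85/36, -14/9], [-14/9, 25/9]]
first-kind symbols [ij,l] = (1/2)(d_i g_jl + d_j g_il - d_l g_ij): [ss,s] = E_s/2 = 16/3, [ss,t] = F_s - E_t/2 = 14/3, [st,s] = E_t/2 = 0, [st,t] = G_s/2 = 0, [tt,s] = F_t - G_s/2 = 8/3, [tt,t] = G_t/2 = 7/3
Gamma^s_ij = (G*[ij,s] - F*[ij,t])/(EG - F^2), Gamma^t_ij = (E*[ij,t] - F*[ij,s])/(EG - F^2)
Gamma_sss = 192/149, Gamma_sst = 0, Gamma_stt = 96/149, Gamma_tss = 168/149, Gamma_tst = 0, Gamma_ttt = 84/149
X = (77/24, -2), Y = (33/32, 17/12) at the point

Answer: (nabla_X Y)^s = 3539/596, (nabla_X Y)^t = -15379/14304


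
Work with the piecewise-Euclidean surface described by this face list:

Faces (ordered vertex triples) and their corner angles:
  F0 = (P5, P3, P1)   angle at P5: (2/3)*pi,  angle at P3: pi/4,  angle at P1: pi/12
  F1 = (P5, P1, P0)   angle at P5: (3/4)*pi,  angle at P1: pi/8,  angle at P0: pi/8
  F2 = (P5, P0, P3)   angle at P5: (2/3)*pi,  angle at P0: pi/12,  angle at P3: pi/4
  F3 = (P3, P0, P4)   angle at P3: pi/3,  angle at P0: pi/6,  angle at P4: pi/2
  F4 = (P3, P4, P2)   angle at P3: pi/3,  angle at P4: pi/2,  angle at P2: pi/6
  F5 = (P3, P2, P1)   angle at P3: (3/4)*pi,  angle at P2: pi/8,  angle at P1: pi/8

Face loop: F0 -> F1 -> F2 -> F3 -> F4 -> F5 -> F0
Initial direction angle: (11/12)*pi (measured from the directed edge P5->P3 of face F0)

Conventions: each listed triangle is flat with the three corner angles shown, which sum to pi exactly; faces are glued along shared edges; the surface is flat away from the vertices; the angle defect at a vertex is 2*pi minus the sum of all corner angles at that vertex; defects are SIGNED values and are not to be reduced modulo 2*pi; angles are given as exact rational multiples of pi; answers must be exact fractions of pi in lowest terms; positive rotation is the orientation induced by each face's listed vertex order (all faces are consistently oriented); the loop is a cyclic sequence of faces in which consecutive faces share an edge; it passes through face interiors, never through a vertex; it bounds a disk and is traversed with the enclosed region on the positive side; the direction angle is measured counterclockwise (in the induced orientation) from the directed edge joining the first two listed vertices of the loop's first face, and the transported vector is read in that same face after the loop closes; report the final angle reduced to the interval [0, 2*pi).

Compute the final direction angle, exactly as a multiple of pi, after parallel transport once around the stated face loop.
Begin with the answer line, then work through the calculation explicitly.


Answer: final direction angle = (11/12)*pi

enclosed vertex P3: corner angles sum to (23/12)*pi, defect = 2*pi - (23/12)*pi = pi/12
enclosed vertex P5: corner angles sum to (25/12)*pi, defect = 2*pi - (25/12)*pi = -pi/12
holonomy = initial angle + sum of enclosed defects (mod 2*pi), positive in the induced orientation
final angle = (11/12)*pi + 0 = (11/12)*pi (mod 2*pi)


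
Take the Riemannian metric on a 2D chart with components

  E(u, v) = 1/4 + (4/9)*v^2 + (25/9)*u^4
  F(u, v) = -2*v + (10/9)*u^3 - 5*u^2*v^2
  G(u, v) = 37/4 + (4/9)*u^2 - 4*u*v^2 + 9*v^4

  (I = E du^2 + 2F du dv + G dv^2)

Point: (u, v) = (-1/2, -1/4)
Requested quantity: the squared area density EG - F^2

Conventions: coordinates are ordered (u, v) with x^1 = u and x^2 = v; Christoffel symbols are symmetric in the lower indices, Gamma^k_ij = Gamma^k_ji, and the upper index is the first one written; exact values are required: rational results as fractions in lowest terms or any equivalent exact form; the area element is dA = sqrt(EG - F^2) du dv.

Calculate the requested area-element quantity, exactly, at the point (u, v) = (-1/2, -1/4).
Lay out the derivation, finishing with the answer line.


E = 65/144, F = 163/576, G = 21937/2304; EG - F^2 = 174917/41472

Answer: EG - F^2 = 174917/41472


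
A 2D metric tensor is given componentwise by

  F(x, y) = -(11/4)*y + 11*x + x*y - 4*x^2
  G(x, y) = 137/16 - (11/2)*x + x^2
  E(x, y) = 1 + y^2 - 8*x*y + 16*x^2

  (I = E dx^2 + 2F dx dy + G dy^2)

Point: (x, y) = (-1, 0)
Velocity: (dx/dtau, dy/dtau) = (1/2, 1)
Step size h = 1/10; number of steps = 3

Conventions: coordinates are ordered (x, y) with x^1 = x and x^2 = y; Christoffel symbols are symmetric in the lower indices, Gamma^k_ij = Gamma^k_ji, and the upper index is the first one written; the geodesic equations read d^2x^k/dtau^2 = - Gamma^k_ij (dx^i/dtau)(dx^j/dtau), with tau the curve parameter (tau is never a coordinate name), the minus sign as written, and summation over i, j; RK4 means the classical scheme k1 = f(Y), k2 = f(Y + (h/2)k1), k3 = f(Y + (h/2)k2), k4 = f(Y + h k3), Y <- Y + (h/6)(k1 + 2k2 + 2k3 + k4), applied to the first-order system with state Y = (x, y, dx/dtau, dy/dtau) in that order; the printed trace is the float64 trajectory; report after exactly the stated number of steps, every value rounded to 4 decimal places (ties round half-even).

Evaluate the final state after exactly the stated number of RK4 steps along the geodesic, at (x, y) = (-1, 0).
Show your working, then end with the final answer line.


f(Y) = (dx/dtau, dy/dtau, -Gamma^x_ij Y'^i Y'^j, -Gamma^y_ij Y'^i Y'^j) with the Gammas evaluated at the stage position; h = 0.100000; intermediate values shown to 6 dp
step 0: x = -1.0000, y = 0.0000, dx/dtau = 0.5000, dy/dtau = 1.0000
step 1:
  k1: at (x, y) = (-1.000000, 0.000000), (dx/dtau, dy/dtau) = (0.500000, 1.000000); Gamma_xxx = -0.515091, Gamma_xxy = 0.128773, Gamma_xyy = 0.000000, Gamma_yxx = 0.482897, Gamma_yxy = -0.120724, Gamma_yyy = 0.000000; k1 = (0.500000, 1.000000, 0.000000, 0.000000)
  k2: at (x, y) = (-0.975000, 0.050000), (dx/dtau, dy/dtau) = (0.500000, 1.000000); Gamma_xxx = -0.518405, Gamma_xxy = 0.129601, Gamma_xyy = 0.000000, Gamma_yxx = 0.488875, Gamma_yxy = -0.122219, Gamma_yyy = 0.000000; k2 = (0.500000, 1.000000, 0.000000, 0.000000)
  k3: at (x, y) = (-0.975000, 0.050000), (dx/dtau, dy/dtau) = (0.500000, 1.000000); Gamma_xxx = -0.518405, Gamma_xxy = 0.129601, Gamma_xyy = 0.000000, Gamma_yxx = 0.488875, Gamma_yxy = -0.122219, Gamma_yyy = 0.000000; k3 = (0.500000, 1.000000, 0.000000, 0.000000)
  k4: at (x, y) = (-0.950000, 0.100000), (dx/dtau, dy/dtau) = (0.500000, 1.000000); Gamma_xxx = -0.521739, Gamma_xxy = 0.130435, Gamma_xyy = 0.000000, Gamma_yxx = 0.494983, Gamma_yxy = -0.123746, Gamma_yyy = 0.000000; k4 = (0.500000, 1.000000, 0.000000, 0.000000)
  Y <- Y + (h/6)(k1 + 2k2 + 2k3 + k4): x = -0.9500, y = 0.1000, dx/dtau = 0.5000, dy/dtau = 1.0000
step 2:
  k1: at (x, y) = (-0.950000, 0.100000), (dx/dtau, dy/dtau) = (0.500000, 1.000000); Gamma_xxx = -0.521739, Gamma_xxy = 0.130435, Gamma_xyy = 0.000000, Gamma_yxx = 0.494983, Gamma_yxy = -0.123746, Gamma_yyy = 0.000000; k1 = (0.500000, 1.000000, 0.000000, 0.000000)
  k2: at (x, y) = (-0.925000, 0.150000), (dx/dtau, dy/dtau) = (0.500000, 1.000000); Gamma_xxx = -0.525093, Gamma_xxy = 0.131273, Gamma_xyy = 0.000000, Gamma_yxx = 0.501225, Gamma_yxy = -0.125306, Gamma_yyy = 0.000000; k2 = (0.500000, 1.000000, 0.000000, 0.000000)
  k3: at (x, y) = (-0.925000, 0.150000), (dx/dtau, dy/dtau) = (0.500000, 1.000000); Gamma_xxx = -0.525093, Gamma_xxy = 0.131273, Gamma_xyy = 0.000000, Gamma_yxx = 0.501225, Gamma_yxy = -0.125306, Gamma_yyy = 0.000000; k3 = (0.500000, 1.000000, 0.000000, 0.000000)
  k4: at (x, y) = (-0.900000, 0.200000), (dx/dtau, dy/dtau) = (0.500000, 1.000000); Gamma_xxx = -0.528466, Gamma_xxy = 0.132116, Gamma_xyy = 0.000000, Gamma_yxx = 0.507605, Gamma_yxy = -0.126901, Gamma_yyy = 0.000000; k4 = (0.500000, 1.000000, 0.000000, 0.000000)
  Y <- Y + (h/6)(k1 + 2k2 + 2k3 + k4): x = -0.9000, y = 0.2000, dx/dtau = 0.5000, dy/dtau = 1.0000
step 3:
  k1: at (x, y) = (-0.900000, 0.200000), (dx/dtau, dy/dtau) = (0.500000, 1.000000); Gamma_xxx = -0.528466, Gamma_xxy = 0.132116, Gamma_xyy = 0.000000, Gamma_yxx = 0.507605, Gamma_yxy = -0.126901, Gamma_yyy = 0.000000; k1 = (0.500000, 1.000000, 0.000000, 0.000000)
  k2: at (x, y) = (-0.875000, 0.250000), (dx/dtau, dy/dtau) = (0.500000, 1.000000); Gamma_xxx = -0.531856, Gamma_xxy = 0.132964, Gamma_xyy = 0.000000, Gamma_yxx = 0.514127, Gamma_yxy = -0.128532, Gamma_yyy = 0.000000; k2 = (0.500000, 1.000000, 0.000000, 0.000000)
  k3: at (x, y) = (-0.875000, 0.250000), (dx/dtau, dy/dtau) = (0.500000, 1.000000); Gamma_xxx = -0.531856, Gamma_xxy = 0.132964, Gamma_xyy = 0.000000, Gamma_yxx = 0.514127, Gamma_yxy = -0.128532, Gamma_yyy = 0.000000; k3 = (0.500000, 1.000000, 0.000000, 0.000000)
  k4: at (x, y) = (-0.850000, 0.300000), (dx/dtau, dy/dtau) = (0.500000, 1.000000); Gamma_xxx = -0.535262, Gamma_xxy = 0.133816, Gamma_xyy = 0.000000, Gamma_yxx = 0.520796, Gamma_yxy = -0.130199, Gamma_yyy = 0.000000; k4 = (0.500000, 1.000000, 0.000000, 0.000000)
  Y <- Y + (h/6)(k1 + 2k2 + 2k3 + k4): x = -0.8500, y = 0.3000, dx/dtau = 0.5000, dy/dtau = 1.0000

Answer: x = -0.8500, y = 0.3000, dx/dtau = 0.5000, dy/dtau = 1.0000
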